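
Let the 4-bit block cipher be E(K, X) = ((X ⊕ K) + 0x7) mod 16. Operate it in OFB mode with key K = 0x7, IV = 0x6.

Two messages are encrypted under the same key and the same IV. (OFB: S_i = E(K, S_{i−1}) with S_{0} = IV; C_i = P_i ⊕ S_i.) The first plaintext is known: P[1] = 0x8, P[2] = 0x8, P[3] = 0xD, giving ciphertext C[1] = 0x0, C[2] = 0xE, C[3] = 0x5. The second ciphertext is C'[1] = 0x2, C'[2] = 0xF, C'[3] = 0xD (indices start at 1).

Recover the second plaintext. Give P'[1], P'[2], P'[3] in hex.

P'[1] = 0xA, P'[2] = 0x9, P'[3] = 0x5

In OFB with a reused IV, both messages share the same keystream S_i, so C_i ⊕ C'_i = P_i ⊕ P'_i and thus P'_i = P_i ⊕ C_i ⊕ C'_i.
P'[1]: 0x8 ⊕ 0x0 ⊕ 0x2 = 0xA.
P'[2]: 0x8 ⊕ 0xE ⊕ 0xF = 0x9.
P'[3]: 0xD ⊕ 0x5 ⊕ 0xD = 0x5.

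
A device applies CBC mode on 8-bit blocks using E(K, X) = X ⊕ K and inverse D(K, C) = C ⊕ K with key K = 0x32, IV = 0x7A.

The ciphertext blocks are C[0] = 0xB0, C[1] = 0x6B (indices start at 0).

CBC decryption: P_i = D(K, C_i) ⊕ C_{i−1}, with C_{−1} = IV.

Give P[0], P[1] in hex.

P[0] = 0xF8, P[1] = 0xE9

P[0]: D(K, 0xB0) = 0x82; 0x82 ⊕ 0x7A = 0xF8.
P[1]: D(K, 0x6B) = 0x59; 0x59 ⊕ 0xB0 = 0xE9.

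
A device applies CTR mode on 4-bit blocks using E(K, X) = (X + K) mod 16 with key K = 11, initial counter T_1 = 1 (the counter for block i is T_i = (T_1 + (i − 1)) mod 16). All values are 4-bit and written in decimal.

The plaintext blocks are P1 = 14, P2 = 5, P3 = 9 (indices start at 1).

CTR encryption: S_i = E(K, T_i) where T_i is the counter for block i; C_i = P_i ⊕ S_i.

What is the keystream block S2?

C1: T = 1, S = E(K, T) = 12; 14 ⊕ 12 = 2.
C2: T = 2, S = E(K, T) = 13; 5 ⊕ 13 = 8.
So S2 = 13.

13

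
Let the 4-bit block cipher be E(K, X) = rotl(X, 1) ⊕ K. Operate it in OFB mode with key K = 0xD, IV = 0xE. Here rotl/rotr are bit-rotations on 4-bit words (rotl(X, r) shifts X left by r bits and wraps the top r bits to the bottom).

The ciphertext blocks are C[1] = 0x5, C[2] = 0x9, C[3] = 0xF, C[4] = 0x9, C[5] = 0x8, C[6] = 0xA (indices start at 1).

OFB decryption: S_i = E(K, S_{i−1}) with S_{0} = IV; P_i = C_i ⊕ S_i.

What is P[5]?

P[1]: S = E(K, 0xE) = 0x0; 0x5 ⊕ 0x0 = 0x5.
P[2]: S = E(K, 0x0) = 0xD; 0x9 ⊕ 0xD = 0x4.
P[3]: S = E(K, 0xD) = 0x6; 0xF ⊕ 0x6 = 0x9.
P[4]: S = E(K, 0x6) = 0x1; 0x9 ⊕ 0x1 = 0x8.
P[5]: S = E(K, 0x1) = 0xF; 0x8 ⊕ 0xF = 0x7.

P[5] = 0x7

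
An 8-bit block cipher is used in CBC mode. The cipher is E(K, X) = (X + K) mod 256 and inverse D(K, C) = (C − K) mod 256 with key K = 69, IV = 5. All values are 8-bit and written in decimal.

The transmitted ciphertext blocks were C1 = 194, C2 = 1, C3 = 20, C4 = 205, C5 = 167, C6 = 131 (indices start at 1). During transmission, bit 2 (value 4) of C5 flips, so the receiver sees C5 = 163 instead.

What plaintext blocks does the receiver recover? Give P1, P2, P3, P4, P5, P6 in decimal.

CBC decryption: P_i = D(K, C_i) ⊕ C_{i−1}, with C_{0} = IV.
Only C5 changed, to 163. In CBC, a change in C_i garbles P_i and flips the same bit in P_{i+1}. Decrypting the received ciphertext:
P1: D(K, 194) = 125; 125 ⊕ 5 = 120.
P2: D(K, 1) = 188; 188 ⊕ 194 = 126.
P3: D(K, 20) = 207; 207 ⊕ 1 = 206.
P4: D(K, 205) = 136; 136 ⊕ 20 = 156.
P5: D(K, 163) = 94; 94 ⊕ 205 = 147.
P6: D(K, 131) = 62; 62 ⊕ 163 = 157.
Blocks that differ from the original plaintext: P5, P6.

P1 = 120, P2 = 126, P3 = 206, P4 = 156, P5 = 147, P6 = 157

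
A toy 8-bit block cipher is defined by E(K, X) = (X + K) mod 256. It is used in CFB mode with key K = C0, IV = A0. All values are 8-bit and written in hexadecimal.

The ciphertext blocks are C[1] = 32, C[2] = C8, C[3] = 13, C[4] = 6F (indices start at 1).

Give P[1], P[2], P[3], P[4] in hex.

CFB decryption: P_i = C_i ⊕ E(K, C_{i−1}), with C_{0} = IV.
P[1]: E(K, A0) = 60; 32 ⊕ 60 = 52.
P[2]: E(K, 32) = F2; C8 ⊕ F2 = 3A.
P[3]: E(K, C8) = 88; 13 ⊕ 88 = 9B.
P[4]: E(K, 13) = D3; 6F ⊕ D3 = BC.

P[1] = 52, P[2] = 3A, P[3] = 9B, P[4] = BC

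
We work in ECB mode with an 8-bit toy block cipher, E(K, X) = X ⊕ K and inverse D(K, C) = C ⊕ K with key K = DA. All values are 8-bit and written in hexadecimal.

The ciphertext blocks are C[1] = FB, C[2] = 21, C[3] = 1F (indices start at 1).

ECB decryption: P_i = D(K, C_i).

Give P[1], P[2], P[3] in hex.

P[1] = 21, P[2] = FB, P[3] = C5

P[1]: D(K, FB) = 21.
P[2]: D(K, 21) = FB.
P[3]: D(K, 1F) = C5.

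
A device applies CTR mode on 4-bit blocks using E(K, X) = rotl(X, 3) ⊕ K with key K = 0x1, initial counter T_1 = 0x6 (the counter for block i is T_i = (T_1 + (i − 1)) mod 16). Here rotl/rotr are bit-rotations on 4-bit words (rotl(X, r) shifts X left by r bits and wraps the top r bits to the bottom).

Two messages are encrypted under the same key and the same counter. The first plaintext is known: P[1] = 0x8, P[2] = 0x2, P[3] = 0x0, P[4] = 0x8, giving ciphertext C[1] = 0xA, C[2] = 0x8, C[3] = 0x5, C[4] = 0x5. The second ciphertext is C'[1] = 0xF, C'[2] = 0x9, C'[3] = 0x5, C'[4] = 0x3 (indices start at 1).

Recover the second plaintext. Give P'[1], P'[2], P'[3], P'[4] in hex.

P'[1] = 0xD, P'[2] = 0x3, P'[3] = 0x0, P'[4] = 0xE

In CTR with a reused counter, both messages share the same keystream S_i, so C_i ⊕ C'_i = P_i ⊕ P'_i and thus P'_i = P_i ⊕ C_i ⊕ C'_i.
P'[1]: 0x8 ⊕ 0xA ⊕ 0xF = 0xD.
P'[2]: 0x2 ⊕ 0x8 ⊕ 0x9 = 0x3.
P'[3]: 0x0 ⊕ 0x5 ⊕ 0x5 = 0x0.
P'[4]: 0x8 ⊕ 0x5 ⊕ 0x3 = 0xE.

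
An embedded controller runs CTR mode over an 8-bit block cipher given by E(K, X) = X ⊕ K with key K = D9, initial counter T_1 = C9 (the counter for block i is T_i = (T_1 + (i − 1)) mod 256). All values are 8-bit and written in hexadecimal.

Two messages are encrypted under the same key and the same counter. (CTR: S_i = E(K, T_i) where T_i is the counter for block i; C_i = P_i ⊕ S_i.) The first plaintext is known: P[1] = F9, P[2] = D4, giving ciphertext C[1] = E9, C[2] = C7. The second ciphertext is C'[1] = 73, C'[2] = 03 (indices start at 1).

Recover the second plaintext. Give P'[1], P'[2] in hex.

In CTR with a reused counter, both messages share the same keystream S_i, so C_i ⊕ C'_i = P_i ⊕ P'_i and thus P'_i = P_i ⊕ C_i ⊕ C'_i.
P'[1]: F9 ⊕ E9 ⊕ 73 = 63.
P'[2]: D4 ⊕ C7 ⊕ 03 = 10.

P'[1] = 63, P'[2] = 10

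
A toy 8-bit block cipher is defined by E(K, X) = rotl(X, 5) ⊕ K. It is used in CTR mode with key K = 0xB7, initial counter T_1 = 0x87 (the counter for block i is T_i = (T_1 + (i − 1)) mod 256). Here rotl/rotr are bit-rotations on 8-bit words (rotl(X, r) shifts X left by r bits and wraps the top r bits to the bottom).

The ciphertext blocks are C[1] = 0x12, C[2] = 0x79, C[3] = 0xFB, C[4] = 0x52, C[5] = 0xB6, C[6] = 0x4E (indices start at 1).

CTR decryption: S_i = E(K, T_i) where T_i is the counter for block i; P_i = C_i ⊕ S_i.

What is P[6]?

P[6]: T = 0x8C, S = E(K, T) = 0x26; 0x4E ⊕ 0x26 = 0x68.

P[6] = 0x68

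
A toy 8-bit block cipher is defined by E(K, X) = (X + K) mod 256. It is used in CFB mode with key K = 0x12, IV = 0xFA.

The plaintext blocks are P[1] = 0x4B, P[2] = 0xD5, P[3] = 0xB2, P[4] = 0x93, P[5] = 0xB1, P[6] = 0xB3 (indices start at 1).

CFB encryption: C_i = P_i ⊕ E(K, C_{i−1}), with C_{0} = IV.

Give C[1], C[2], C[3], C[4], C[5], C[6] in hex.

C[1] = 0x47, C[2] = 0x8C, C[3] = 0x2C, C[4] = 0xAD, C[5] = 0x0E, C[6] = 0x93

C[1]: E(K, 0xFA) = 0x0C; 0x4B ⊕ 0x0C = 0x47.
C[2]: E(K, 0x47) = 0x59; 0xD5 ⊕ 0x59 = 0x8C.
C[3]: E(K, 0x8C) = 0x9E; 0xB2 ⊕ 0x9E = 0x2C.
C[4]: E(K, 0x2C) = 0x3E; 0x93 ⊕ 0x3E = 0xAD.
C[5]: E(K, 0xAD) = 0xBF; 0xB1 ⊕ 0xBF = 0x0E.
C[6]: E(K, 0x0E) = 0x20; 0xB3 ⊕ 0x20 = 0x93.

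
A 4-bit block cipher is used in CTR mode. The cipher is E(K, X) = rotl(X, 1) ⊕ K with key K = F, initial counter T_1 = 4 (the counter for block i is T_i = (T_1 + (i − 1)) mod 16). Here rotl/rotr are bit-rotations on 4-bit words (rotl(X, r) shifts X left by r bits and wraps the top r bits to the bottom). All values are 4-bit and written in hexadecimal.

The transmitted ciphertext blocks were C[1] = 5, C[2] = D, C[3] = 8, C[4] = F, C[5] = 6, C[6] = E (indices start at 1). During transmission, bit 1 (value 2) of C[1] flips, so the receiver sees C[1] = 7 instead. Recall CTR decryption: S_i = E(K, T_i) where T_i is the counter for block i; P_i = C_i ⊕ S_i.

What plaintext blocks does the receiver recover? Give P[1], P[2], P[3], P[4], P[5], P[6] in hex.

Only C[1] changed, to 7. In CTR, a change in C_i flips the same bit in P_i only; the keystream is unaffected. Decrypting the received ciphertext:
P[1]: T = 4, S = E(K, T) = 7; 7 ⊕ 7 = 0.
P[2]: T = 5, S = E(K, T) = 5; D ⊕ 5 = 8.
P[3]: T = 6, S = E(K, T) = 3; 8 ⊕ 3 = B.
P[4]: T = 7, S = E(K, T) = 1; F ⊕ 1 = E.
P[5]: T = 8, S = E(K, T) = E; 6 ⊕ E = 8.
P[6]: T = 9, S = E(K, T) = C; E ⊕ C = 2.
Blocks that differ from the original plaintext: P[1].

P[1] = 0, P[2] = 8, P[3] = B, P[4] = E, P[5] = 8, P[6] = 2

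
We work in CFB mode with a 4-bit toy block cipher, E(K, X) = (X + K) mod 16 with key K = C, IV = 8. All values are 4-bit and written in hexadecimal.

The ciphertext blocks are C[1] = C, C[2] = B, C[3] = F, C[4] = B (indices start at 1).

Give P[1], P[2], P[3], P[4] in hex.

CFB decryption: P_i = C_i ⊕ E(K, C_{i−1}), with C_{0} = IV.
P[1]: E(K, 8) = 4; C ⊕ 4 = 8.
P[2]: E(K, C) = 8; B ⊕ 8 = 3.
P[3]: E(K, B) = 7; F ⊕ 7 = 8.
P[4]: E(K, F) = B; B ⊕ B = 0.

P[1] = 8, P[2] = 3, P[3] = 8, P[4] = 0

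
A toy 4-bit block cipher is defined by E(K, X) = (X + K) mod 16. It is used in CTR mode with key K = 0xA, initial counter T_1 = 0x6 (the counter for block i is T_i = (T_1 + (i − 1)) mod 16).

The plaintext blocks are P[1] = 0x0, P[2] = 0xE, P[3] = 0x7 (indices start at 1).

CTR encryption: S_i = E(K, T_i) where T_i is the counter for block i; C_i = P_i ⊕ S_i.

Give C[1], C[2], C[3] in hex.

C[1] = 0x0, C[2] = 0xF, C[3] = 0x5

C[1]: T = 0x6, S = E(K, T) = 0x0; 0x0 ⊕ 0x0 = 0x0.
C[2]: T = 0x7, S = E(K, T) = 0x1; 0xE ⊕ 0x1 = 0xF.
C[3]: T = 0x8, S = E(K, T) = 0x2; 0x7 ⊕ 0x2 = 0x5.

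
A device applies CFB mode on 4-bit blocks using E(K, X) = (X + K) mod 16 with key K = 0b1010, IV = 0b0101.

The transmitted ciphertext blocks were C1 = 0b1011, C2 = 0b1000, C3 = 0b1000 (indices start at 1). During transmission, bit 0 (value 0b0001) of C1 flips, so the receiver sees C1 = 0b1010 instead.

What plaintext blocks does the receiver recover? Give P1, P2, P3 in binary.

P1 = 0b0101, P2 = 0b1100, P3 = 0b1010

CFB decryption: P_i = C_i ⊕ E(K, C_{i−1}), with C_{0} = IV.
Only C1 changed, to 0b1010. In CFB, a change in C_i flips the same bit in P_i and garbles P_{i+1}. Decrypting the received ciphertext:
P1: E(K, 0b0101) = 0b1111; 0b1010 ⊕ 0b1111 = 0b0101.
P2: E(K, 0b1010) = 0b0100; 0b1000 ⊕ 0b0100 = 0b1100.
P3: E(K, 0b1000) = 0b0010; 0b1000 ⊕ 0b0010 = 0b1010.
Blocks that differ from the original plaintext: P1, P2.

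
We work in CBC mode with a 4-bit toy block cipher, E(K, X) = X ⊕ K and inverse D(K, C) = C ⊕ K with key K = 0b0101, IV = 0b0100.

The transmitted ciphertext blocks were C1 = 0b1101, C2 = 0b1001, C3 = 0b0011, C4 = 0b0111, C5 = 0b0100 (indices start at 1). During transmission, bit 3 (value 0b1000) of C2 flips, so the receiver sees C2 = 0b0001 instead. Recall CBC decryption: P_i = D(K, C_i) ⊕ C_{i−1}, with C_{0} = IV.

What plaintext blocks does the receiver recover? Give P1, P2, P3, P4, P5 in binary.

P1 = 0b1100, P2 = 0b1001, P3 = 0b0111, P4 = 0b0001, P5 = 0b0110

Only C2 changed, to 0b0001. In CBC, a change in C_i garbles P_i and flips the same bit in P_{i+1}. Decrypting the received ciphertext:
P1: D(K, 0b1101) = 0b1000; 0b1000 ⊕ 0b0100 = 0b1100.
P2: D(K, 0b0001) = 0b0100; 0b0100 ⊕ 0b1101 = 0b1001.
P3: D(K, 0b0011) = 0b0110; 0b0110 ⊕ 0b0001 = 0b0111.
P4: D(K, 0b0111) = 0b0010; 0b0010 ⊕ 0b0011 = 0b0001.
P5: D(K, 0b0100) = 0b0001; 0b0001 ⊕ 0b0111 = 0b0110.
Blocks that differ from the original plaintext: P2, P3.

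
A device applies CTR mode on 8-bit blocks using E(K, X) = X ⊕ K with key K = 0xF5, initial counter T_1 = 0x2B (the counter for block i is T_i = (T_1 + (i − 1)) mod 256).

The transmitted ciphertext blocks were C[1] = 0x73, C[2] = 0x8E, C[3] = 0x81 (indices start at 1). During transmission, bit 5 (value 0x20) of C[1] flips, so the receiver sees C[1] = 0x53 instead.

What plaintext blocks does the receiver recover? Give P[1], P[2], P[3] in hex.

CTR decryption: S_i = E(K, T_i) where T_i is the counter for block i; P_i = C_i ⊕ S_i.
Only C[1] changed, to 0x53. In CTR, a change in C_i flips the same bit in P_i only; the keystream is unaffected. Decrypting the received ciphertext:
P[1]: T = 0x2B, S = E(K, T) = 0xDE; 0x53 ⊕ 0xDE = 0x8D.
P[2]: T = 0x2C, S = E(K, T) = 0xD9; 0x8E ⊕ 0xD9 = 0x57.
P[3]: T = 0x2D, S = E(K, T) = 0xD8; 0x81 ⊕ 0xD8 = 0x59.
Blocks that differ from the original plaintext: P[1].

P[1] = 0x8D, P[2] = 0x57, P[3] = 0x59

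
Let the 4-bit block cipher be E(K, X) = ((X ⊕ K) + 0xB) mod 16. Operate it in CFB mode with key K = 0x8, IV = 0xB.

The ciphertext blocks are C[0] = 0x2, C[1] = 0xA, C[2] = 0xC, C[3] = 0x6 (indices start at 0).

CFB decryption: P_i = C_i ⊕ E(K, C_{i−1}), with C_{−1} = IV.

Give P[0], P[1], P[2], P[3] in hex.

P[0] = 0xC, P[1] = 0xF, P[2] = 0x1, P[3] = 0x9

P[0]: E(K, 0xB) = 0xE; 0x2 ⊕ 0xE = 0xC.
P[1]: E(K, 0x2) = 0x5; 0xA ⊕ 0x5 = 0xF.
P[2]: E(K, 0xA) = 0xD; 0xC ⊕ 0xD = 0x1.
P[3]: E(K, 0xC) = 0xF; 0x6 ⊕ 0xF = 0x9.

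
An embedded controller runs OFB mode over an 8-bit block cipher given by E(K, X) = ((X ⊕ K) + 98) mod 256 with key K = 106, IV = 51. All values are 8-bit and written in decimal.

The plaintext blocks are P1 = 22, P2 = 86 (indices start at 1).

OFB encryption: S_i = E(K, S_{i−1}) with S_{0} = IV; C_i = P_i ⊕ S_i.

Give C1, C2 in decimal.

C1 = 173, C2 = 101

C1: S = E(K, 51) = 187; 22 ⊕ 187 = 173.
C2: S = E(K, 187) = 51; 86 ⊕ 51 = 101.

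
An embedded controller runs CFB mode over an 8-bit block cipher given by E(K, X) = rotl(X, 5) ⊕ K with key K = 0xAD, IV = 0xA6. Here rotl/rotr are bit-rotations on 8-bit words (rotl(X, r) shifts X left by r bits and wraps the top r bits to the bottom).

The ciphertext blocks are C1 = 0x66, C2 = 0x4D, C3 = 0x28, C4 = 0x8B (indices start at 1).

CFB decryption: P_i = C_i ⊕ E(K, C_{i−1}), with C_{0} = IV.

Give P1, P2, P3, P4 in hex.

P1: E(K, 0xA6) = 0x79; 0x66 ⊕ 0x79 = 0x1F.
P2: E(K, 0x66) = 0x61; 0x4D ⊕ 0x61 = 0x2C.
P3: E(K, 0x4D) = 0x04; 0x28 ⊕ 0x04 = 0x2C.
P4: E(K, 0x28) = 0xA8; 0x8B ⊕ 0xA8 = 0x23.

P1 = 0x1F, P2 = 0x2C, P3 = 0x2C, P4 = 0x23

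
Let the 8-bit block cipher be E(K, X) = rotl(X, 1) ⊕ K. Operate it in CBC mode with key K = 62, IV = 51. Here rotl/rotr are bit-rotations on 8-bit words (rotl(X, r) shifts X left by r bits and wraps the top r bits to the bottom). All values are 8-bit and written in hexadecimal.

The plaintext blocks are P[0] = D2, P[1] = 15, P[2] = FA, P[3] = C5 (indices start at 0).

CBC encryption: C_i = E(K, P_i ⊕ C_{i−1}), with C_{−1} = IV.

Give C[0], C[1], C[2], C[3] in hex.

C[0] = 65, C[1] = 82, C[2] = 92, C[3] = CC

C[0]: P[0] ⊕ 51 = 83; E(K, 83) = 65.
C[1]: P[1] ⊕ 65 = 70; E(K, 70) = 82.
C[2]: P[2] ⊕ 82 = 78; E(K, 78) = 92.
C[3]: P[3] ⊕ 92 = 57; E(K, 57) = CC.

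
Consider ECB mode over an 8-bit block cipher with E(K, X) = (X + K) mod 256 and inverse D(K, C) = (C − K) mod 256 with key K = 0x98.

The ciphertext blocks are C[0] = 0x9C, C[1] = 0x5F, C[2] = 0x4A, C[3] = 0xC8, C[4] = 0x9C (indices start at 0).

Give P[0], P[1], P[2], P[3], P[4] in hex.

P[0] = 0x04, P[1] = 0xC7, P[2] = 0xB2, P[3] = 0x30, P[4] = 0x04

ECB decryption: P_i = D(K, C_i).
P[0]: D(K, 0x9C) = 0x04.
P[1]: D(K, 0x5F) = 0xC7.
P[2]: D(K, 0x4A) = 0xB2.
P[3]: D(K, 0xC8) = 0x30.
P[4]: D(K, 0x9C) = 0x04.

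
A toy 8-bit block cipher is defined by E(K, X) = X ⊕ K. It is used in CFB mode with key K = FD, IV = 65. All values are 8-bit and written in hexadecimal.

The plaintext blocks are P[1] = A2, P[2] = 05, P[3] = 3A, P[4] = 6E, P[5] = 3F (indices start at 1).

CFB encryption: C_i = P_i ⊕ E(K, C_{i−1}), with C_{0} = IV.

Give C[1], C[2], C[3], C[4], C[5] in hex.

C[1] = 3A, C[2] = C2, C[3] = 05, C[4] = 96, C[5] = 54

C[1]: E(K, 65) = 98; A2 ⊕ 98 = 3A.
C[2]: E(K, 3A) = C7; 05 ⊕ C7 = C2.
C[3]: E(K, C2) = 3F; 3A ⊕ 3F = 05.
C[4]: E(K, 05) = F8; 6E ⊕ F8 = 96.
C[5]: E(K, 96) = 6B; 3F ⊕ 6B = 54.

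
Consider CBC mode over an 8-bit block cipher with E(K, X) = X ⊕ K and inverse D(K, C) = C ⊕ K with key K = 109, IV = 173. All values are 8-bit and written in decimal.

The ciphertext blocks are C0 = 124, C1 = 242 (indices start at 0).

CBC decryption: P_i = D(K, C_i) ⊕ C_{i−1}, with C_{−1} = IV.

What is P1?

P1 = 227

P1: D(K, 242) = 159; 159 ⊕ 124 = 227.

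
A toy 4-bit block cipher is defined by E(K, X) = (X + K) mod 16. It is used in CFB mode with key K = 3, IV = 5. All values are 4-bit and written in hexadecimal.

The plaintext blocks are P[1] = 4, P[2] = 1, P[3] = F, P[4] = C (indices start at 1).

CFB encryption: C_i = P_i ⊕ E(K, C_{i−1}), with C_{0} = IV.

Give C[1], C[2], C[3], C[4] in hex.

C[1] = C, C[2] = E, C[3] = E, C[4] = D

C[1]: E(K, 5) = 8; 4 ⊕ 8 = C.
C[2]: E(K, C) = F; 1 ⊕ F = E.
C[3]: E(K, E) = 1; F ⊕ 1 = E.
C[4]: E(K, E) = 1; C ⊕ 1 = D.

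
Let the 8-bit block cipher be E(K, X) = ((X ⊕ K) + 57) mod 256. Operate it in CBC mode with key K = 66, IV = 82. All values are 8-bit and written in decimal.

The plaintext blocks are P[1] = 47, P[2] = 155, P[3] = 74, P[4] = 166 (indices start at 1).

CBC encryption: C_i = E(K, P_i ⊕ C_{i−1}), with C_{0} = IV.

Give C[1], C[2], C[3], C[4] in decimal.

C[1] = 120, C[2] = 218, C[3] = 11, C[4] = 40

C[1]: P[1] ⊕ 82 = 125; E(K, 125) = 120.
C[2]: P[2] ⊕ 120 = 227; E(K, 227) = 218.
C[3]: P[3] ⊕ 218 = 144; E(K, 144) = 11.
C[4]: P[4] ⊕ 11 = 173; E(K, 173) = 40.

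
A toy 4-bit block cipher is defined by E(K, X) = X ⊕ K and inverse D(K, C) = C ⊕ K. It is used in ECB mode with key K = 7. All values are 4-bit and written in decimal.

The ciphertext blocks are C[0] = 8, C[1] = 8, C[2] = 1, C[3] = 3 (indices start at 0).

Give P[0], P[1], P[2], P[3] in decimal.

ECB decryption: P_i = D(K, C_i).
P[0]: D(K, 8) = 15.
P[1]: D(K, 8) = 15.
P[2]: D(K, 1) = 6.
P[3]: D(K, 3) = 4.

P[0] = 15, P[1] = 15, P[2] = 6, P[3] = 4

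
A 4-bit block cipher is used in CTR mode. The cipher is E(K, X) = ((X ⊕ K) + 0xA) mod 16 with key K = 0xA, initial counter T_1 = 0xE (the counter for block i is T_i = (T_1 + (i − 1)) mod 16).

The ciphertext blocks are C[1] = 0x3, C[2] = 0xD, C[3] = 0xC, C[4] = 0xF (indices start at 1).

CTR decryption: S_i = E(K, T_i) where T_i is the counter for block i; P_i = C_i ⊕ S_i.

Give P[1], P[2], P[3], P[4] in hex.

P[1]: T = 0xE, S = E(K, T) = 0xE; 0x3 ⊕ 0xE = 0xD.
P[2]: T = 0xF, S = E(K, T) = 0xF; 0xD ⊕ 0xF = 0x2.
P[3]: T = 0x0, S = E(K, T) = 0x4; 0xC ⊕ 0x4 = 0x8.
P[4]: T = 0x1, S = E(K, T) = 0x5; 0xF ⊕ 0x5 = 0xA.

P[1] = 0xD, P[2] = 0x2, P[3] = 0x8, P[4] = 0xA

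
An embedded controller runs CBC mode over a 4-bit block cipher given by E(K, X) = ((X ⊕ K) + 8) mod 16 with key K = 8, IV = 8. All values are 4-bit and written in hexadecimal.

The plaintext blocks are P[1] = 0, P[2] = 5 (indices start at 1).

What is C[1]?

CBC encryption: C_i = E(K, P_i ⊕ C_{i−1}), with C_{0} = IV.
C[1]: P[1] ⊕ 8 = 8; E(K, 8) = 8.

C[1] = 8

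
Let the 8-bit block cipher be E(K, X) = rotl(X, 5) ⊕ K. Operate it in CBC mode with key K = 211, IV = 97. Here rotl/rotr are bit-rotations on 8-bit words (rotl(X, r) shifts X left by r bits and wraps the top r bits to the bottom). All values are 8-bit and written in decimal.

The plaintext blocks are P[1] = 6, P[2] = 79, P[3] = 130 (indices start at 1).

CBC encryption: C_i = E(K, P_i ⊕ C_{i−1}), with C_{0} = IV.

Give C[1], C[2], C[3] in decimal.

C[1] = 63, C[2] = 221, C[3] = 56

C[1]: P[1] ⊕ 97 = 103; E(K, 103) = 63.
C[2]: P[2] ⊕ 63 = 112; E(K, 112) = 221.
C[3]: P[3] ⊕ 221 = 95; E(K, 95) = 56.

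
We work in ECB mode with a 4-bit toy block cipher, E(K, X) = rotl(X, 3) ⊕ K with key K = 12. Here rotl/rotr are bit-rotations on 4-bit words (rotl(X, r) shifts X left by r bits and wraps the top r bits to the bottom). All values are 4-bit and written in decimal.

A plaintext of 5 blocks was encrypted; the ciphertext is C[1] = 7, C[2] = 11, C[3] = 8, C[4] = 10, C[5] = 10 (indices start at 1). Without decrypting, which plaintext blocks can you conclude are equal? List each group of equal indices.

ECB encrypts each block independently with the same key, so equal ciphertext blocks imply equal plaintext blocks.
C[4] = C[5] = 10, so P[4] = P[5].

P[4] = P[5]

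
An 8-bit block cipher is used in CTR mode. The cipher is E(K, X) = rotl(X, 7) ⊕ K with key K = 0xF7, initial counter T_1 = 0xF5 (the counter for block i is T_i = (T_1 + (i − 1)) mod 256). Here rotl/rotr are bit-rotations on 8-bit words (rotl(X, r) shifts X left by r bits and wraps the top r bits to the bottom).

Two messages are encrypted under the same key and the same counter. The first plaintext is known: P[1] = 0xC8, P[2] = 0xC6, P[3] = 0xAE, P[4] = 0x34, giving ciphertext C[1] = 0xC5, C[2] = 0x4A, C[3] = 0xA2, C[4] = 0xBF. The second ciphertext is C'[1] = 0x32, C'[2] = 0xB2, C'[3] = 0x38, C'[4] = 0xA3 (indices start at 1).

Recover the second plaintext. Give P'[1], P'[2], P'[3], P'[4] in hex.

P'[1] = 0x3F, P'[2] = 0x3E, P'[3] = 0x34, P'[4] = 0x28

In CTR with a reused counter, both messages share the same keystream S_i, so C_i ⊕ C'_i = P_i ⊕ P'_i and thus P'_i = P_i ⊕ C_i ⊕ C'_i.
P'[1]: 0xC8 ⊕ 0xC5 ⊕ 0x32 = 0x3F.
P'[2]: 0xC6 ⊕ 0x4A ⊕ 0xB2 = 0x3E.
P'[3]: 0xAE ⊕ 0xA2 ⊕ 0x38 = 0x34.
P'[4]: 0x34 ⊕ 0xBF ⊕ 0xA3 = 0x28.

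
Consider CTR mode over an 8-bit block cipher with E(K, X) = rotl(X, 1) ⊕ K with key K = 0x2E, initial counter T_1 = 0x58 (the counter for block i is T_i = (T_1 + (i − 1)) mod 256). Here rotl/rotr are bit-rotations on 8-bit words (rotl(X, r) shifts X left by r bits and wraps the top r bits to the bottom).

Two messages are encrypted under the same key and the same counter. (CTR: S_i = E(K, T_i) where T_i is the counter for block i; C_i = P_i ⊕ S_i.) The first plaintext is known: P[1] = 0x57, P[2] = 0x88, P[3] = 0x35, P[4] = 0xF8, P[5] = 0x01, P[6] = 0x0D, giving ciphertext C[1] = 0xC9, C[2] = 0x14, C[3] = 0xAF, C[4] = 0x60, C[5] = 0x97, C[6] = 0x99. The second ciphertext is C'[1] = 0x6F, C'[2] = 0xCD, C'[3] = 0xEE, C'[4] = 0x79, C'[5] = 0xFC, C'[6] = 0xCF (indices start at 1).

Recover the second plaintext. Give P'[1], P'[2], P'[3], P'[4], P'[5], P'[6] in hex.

P'[1] = 0xF1, P'[2] = 0x51, P'[3] = 0x74, P'[4] = 0xE1, P'[5] = 0x6A, P'[6] = 0x5B

In CTR with a reused counter, both messages share the same keystream S_i, so C_i ⊕ C'_i = P_i ⊕ P'_i and thus P'_i = P_i ⊕ C_i ⊕ C'_i.
P'[1]: 0x57 ⊕ 0xC9 ⊕ 0x6F = 0xF1.
P'[2]: 0x88 ⊕ 0x14 ⊕ 0xCD = 0x51.
P'[3]: 0x35 ⊕ 0xAF ⊕ 0xEE = 0x74.
P'[4]: 0xF8 ⊕ 0x60 ⊕ 0x79 = 0xE1.
P'[5]: 0x01 ⊕ 0x97 ⊕ 0xFC = 0x6A.
P'[6]: 0x0D ⊕ 0x99 ⊕ 0xCF = 0x5B.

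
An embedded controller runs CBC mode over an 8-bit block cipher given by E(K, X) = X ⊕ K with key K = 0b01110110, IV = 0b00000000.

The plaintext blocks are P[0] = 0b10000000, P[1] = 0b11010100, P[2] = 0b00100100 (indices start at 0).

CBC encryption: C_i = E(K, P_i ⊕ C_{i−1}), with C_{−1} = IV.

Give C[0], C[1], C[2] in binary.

C[0] = 0b11110110, C[1] = 0b01010100, C[2] = 0b00000110

C[0]: P[0] ⊕ 0b00000000 = 0b10000000; E(K, 0b10000000) = 0b11110110.
C[1]: P[1] ⊕ 0b11110110 = 0b00100010; E(K, 0b00100010) = 0b01010100.
C[2]: P[2] ⊕ 0b01010100 = 0b01110000; E(K, 0b01110000) = 0b00000110.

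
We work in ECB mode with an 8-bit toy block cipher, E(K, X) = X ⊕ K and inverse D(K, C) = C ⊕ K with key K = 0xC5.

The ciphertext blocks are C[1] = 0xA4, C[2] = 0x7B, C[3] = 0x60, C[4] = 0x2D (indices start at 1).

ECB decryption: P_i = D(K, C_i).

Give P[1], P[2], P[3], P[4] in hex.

P[1] = 0x61, P[2] = 0xBE, P[3] = 0xA5, P[4] = 0xE8

P[1]: D(K, 0xA4) = 0x61.
P[2]: D(K, 0x7B) = 0xBE.
P[3]: D(K, 0x60) = 0xA5.
P[4]: D(K, 0x2D) = 0xE8.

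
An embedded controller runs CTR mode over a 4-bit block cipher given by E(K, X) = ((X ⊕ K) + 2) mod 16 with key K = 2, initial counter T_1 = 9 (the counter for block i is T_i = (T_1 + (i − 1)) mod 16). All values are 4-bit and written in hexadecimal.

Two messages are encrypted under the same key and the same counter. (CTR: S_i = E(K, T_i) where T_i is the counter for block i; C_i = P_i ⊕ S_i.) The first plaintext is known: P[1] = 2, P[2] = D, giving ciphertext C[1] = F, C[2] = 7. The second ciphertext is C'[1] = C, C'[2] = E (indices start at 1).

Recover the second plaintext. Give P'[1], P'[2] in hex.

In CTR with a reused counter, both messages share the same keystream S_i, so C_i ⊕ C'_i = P_i ⊕ P'_i and thus P'_i = P_i ⊕ C_i ⊕ C'_i.
P'[1]: 2 ⊕ F ⊕ C = 1.
P'[2]: D ⊕ 7 ⊕ E = 4.

P'[1] = 1, P'[2] = 4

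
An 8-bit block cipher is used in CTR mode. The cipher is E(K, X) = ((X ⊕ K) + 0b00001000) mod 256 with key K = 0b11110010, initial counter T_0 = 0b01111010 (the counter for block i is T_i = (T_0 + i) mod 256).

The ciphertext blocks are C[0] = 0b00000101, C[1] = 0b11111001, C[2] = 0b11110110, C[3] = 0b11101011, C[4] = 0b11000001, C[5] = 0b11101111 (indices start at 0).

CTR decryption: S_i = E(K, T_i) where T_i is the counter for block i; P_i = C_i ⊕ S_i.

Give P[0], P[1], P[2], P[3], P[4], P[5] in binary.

P[0] = 0b10010101, P[1] = 0b01101000, P[2] = 0b01100000, P[3] = 0b01111100, P[4] = 0b01010101, P[5] = 0b01111010

P[0]: T = 0b01111010, S = E(K, T) = 0b10010000; 0b00000101 ⊕ 0b10010000 = 0b10010101.
P[1]: T = 0b01111011, S = E(K, T) = 0b10010001; 0b11111001 ⊕ 0b10010001 = 0b01101000.
P[2]: T = 0b01111100, S = E(K, T) = 0b10010110; 0b11110110 ⊕ 0b10010110 = 0b01100000.
P[3]: T = 0b01111101, S = E(K, T) = 0b10010111; 0b11101011 ⊕ 0b10010111 = 0b01111100.
P[4]: T = 0b01111110, S = E(K, T) = 0b10010100; 0b11000001 ⊕ 0b10010100 = 0b01010101.
P[5]: T = 0b01111111, S = E(K, T) = 0b10010101; 0b11101111 ⊕ 0b10010101 = 0b01111010.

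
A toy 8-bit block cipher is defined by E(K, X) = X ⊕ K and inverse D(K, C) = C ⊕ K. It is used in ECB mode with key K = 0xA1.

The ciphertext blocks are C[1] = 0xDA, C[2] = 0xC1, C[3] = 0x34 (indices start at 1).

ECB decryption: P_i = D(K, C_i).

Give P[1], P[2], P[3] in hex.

P[1]: D(K, 0xDA) = 0x7B.
P[2]: D(K, 0xC1) = 0x60.
P[3]: D(K, 0x34) = 0x95.

P[1] = 0x7B, P[2] = 0x60, P[3] = 0x95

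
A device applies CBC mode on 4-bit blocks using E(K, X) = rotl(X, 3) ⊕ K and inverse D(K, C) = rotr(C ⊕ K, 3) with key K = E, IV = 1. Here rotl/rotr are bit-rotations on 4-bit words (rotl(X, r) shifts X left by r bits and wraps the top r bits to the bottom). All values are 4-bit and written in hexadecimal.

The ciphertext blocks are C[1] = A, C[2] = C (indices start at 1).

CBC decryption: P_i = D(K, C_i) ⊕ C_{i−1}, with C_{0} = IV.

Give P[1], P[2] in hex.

P[1]: D(K, A) = 8; 8 ⊕ 1 = 9.
P[2]: D(K, C) = 4; 4 ⊕ A = E.

P[1] = 9, P[2] = E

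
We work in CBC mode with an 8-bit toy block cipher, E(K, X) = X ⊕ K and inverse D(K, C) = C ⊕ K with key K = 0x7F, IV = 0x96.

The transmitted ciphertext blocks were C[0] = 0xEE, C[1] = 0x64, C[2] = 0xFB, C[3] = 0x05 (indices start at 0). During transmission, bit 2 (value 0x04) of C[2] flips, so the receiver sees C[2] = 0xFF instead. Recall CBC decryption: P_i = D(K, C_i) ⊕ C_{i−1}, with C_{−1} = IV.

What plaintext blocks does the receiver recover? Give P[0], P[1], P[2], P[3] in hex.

P[0] = 0x07, P[1] = 0xF5, P[2] = 0xE4, P[3] = 0x85

Only C[2] changed, to 0xFF. In CBC, a change in C_i garbles P_i and flips the same bit in P_{i+1}. Decrypting the received ciphertext:
P[0]: D(K, 0xEE) = 0x91; 0x91 ⊕ 0x96 = 0x07.
P[1]: D(K, 0x64) = 0x1B; 0x1B ⊕ 0xEE = 0xF5.
P[2]: D(K, 0xFF) = 0x80; 0x80 ⊕ 0x64 = 0xE4.
P[3]: D(K, 0x05) = 0x7A; 0x7A ⊕ 0xFF = 0x85.
Blocks that differ from the original plaintext: P[2], P[3].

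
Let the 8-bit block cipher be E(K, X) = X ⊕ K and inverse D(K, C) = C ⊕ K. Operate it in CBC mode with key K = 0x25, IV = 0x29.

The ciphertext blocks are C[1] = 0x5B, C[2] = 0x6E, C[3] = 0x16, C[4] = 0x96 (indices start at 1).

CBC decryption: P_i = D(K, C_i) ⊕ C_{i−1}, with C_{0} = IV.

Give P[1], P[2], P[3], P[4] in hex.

P[1]: D(K, 0x5B) = 0x7E; 0x7E ⊕ 0x29 = 0x57.
P[2]: D(K, 0x6E) = 0x4B; 0x4B ⊕ 0x5B = 0x10.
P[3]: D(K, 0x16) = 0x33; 0x33 ⊕ 0x6E = 0x5D.
P[4]: D(K, 0x96) = 0xB3; 0xB3 ⊕ 0x16 = 0xA5.

P[1] = 0x57, P[2] = 0x10, P[3] = 0x5D, P[4] = 0xA5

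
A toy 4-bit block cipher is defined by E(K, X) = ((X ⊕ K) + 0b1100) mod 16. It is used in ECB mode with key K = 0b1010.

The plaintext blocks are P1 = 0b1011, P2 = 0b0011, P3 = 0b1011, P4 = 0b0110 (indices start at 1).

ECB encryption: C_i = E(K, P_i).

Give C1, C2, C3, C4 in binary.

C1 = 0b1101, C2 = 0b0101, C3 = 0b1101, C4 = 0b1000

C1: E(K, 0b1011) = 0b1101.
C2: E(K, 0b0011) = 0b0101.
C3: E(K, 0b1011) = 0b1101.
C4: E(K, 0b0110) = 0b1000.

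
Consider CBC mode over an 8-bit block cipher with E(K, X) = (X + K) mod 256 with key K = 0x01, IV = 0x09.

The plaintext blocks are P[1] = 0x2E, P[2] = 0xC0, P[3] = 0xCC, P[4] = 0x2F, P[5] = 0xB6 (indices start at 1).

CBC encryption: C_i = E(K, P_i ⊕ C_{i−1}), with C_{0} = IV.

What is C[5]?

C[1]: P[1] ⊕ 0x09 = 0x27; E(K, 0x27) = 0x28.
C[2]: P[2] ⊕ 0x28 = 0xE8; E(K, 0xE8) = 0xE9.
C[3]: P[3] ⊕ 0xE9 = 0x25; E(K, 0x25) = 0x26.
C[4]: P[4] ⊕ 0x26 = 0x09; E(K, 0x09) = 0x0A.
C[5]: P[5] ⊕ 0x0A = 0xBC; E(K, 0xBC) = 0xBD.

C[5] = 0xBD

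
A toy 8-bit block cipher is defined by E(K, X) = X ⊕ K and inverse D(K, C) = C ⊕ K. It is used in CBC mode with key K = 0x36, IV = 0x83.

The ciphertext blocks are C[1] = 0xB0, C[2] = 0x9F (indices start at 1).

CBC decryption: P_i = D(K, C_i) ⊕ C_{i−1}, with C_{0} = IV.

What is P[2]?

P[2] = 0x19

P[2]: D(K, 0x9F) = 0xA9; 0xA9 ⊕ 0xB0 = 0x19.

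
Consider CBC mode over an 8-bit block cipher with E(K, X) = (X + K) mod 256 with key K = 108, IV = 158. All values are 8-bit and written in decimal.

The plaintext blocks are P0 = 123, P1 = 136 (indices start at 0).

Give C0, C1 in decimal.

C0 = 81, C1 = 69

CBC encryption: C_i = E(K, P_i ⊕ C_{i−1}), with C_{−1} = IV.
C0: P0 ⊕ 158 = 229; E(K, 229) = 81.
C1: P1 ⊕ 81 = 217; E(K, 217) = 69.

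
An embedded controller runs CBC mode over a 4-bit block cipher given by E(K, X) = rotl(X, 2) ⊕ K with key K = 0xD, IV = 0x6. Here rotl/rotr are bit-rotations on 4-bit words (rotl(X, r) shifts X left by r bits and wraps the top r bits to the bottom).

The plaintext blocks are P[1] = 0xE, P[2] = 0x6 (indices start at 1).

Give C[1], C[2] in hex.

CBC encryption: C_i = E(K, P_i ⊕ C_{i−1}), with C_{0} = IV.
C[1]: P[1] ⊕ 0x6 = 0x8; E(K, 0x8) = 0xF.
C[2]: P[2] ⊕ 0xF = 0x9; E(K, 0x9) = 0xB.

C[1] = 0xF, C[2] = 0xB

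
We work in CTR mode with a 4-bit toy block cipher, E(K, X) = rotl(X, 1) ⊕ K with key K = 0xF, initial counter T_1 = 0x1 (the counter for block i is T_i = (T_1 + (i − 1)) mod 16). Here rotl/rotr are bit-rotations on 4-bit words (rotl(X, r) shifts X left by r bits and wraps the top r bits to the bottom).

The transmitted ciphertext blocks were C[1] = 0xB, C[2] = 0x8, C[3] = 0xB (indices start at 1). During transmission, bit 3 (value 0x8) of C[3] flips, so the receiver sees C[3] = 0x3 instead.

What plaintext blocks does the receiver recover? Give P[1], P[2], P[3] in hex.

CTR decryption: S_i = E(K, T_i) where T_i is the counter for block i; P_i = C_i ⊕ S_i.
Only C[3] changed, to 0x3. In CTR, a change in C_i flips the same bit in P_i only; the keystream is unaffected. Decrypting the received ciphertext:
P[1]: T = 0x1, S = E(K, T) = 0xD; 0xB ⊕ 0xD = 0x6.
P[2]: T = 0x2, S = E(K, T) = 0xB; 0x8 ⊕ 0xB = 0x3.
P[3]: T = 0x3, S = E(K, T) = 0x9; 0x3 ⊕ 0x9 = 0xA.
Blocks that differ from the original plaintext: P[3].

P[1] = 0x6, P[2] = 0x3, P[3] = 0xA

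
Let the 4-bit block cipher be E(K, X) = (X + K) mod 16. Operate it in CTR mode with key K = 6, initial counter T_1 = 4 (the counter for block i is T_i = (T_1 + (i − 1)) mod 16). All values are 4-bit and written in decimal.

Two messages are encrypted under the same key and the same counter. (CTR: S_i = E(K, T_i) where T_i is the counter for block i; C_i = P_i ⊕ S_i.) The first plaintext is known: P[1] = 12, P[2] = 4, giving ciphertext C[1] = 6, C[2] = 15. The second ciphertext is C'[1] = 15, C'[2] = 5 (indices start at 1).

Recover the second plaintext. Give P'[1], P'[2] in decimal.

In CTR with a reused counter, both messages share the same keystream S_i, so C_i ⊕ C'_i = P_i ⊕ P'_i and thus P'_i = P_i ⊕ C_i ⊕ C'_i.
P'[1]: 12 ⊕ 6 ⊕ 15 = 5.
P'[2]: 4 ⊕ 15 ⊕ 5 = 14.

P'[1] = 5, P'[2] = 14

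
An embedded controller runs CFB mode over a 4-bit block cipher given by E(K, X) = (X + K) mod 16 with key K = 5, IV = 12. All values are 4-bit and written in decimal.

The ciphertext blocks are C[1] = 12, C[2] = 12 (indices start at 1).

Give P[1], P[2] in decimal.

P[1] = 13, P[2] = 13

CFB decryption: P_i = C_i ⊕ E(K, C_{i−1}), with C_{0} = IV.
P[1]: E(K, 12) = 1; 12 ⊕ 1 = 13.
P[2]: E(K, 12) = 1; 12 ⊕ 1 = 13.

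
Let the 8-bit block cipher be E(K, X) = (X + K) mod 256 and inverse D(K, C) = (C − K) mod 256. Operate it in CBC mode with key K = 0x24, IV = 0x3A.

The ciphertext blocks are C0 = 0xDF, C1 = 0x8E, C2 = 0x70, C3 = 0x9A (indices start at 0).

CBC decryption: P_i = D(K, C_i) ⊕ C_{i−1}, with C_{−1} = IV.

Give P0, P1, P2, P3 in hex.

P0 = 0x81, P1 = 0xB5, P2 = 0xC2, P3 = 0x06

P0: D(K, 0xDF) = 0xBB; 0xBB ⊕ 0x3A = 0x81.
P1: D(K, 0x8E) = 0x6A; 0x6A ⊕ 0xDF = 0xB5.
P2: D(K, 0x70) = 0x4C; 0x4C ⊕ 0x8E = 0xC2.
P3: D(K, 0x9A) = 0x76; 0x76 ⊕ 0x70 = 0x06.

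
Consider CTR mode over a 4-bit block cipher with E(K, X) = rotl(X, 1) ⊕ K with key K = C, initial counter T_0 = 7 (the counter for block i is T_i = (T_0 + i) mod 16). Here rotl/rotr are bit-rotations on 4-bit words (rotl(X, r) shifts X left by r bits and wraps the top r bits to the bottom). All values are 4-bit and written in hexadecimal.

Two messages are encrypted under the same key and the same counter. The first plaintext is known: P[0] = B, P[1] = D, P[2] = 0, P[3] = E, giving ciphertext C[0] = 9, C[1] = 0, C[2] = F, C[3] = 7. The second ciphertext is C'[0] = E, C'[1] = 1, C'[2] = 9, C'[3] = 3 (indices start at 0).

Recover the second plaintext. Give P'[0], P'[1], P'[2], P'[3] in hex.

P'[0] = C, P'[1] = C, P'[2] = 6, P'[3] = A

In CTR with a reused counter, both messages share the same keystream S_i, so C_i ⊕ C'_i = P_i ⊕ P'_i and thus P'_i = P_i ⊕ C_i ⊕ C'_i.
P'[0]: B ⊕ 9 ⊕ E = C.
P'[1]: D ⊕ 0 ⊕ 1 = C.
P'[2]: 0 ⊕ F ⊕ 9 = 6.
P'[3]: E ⊕ 7 ⊕ 3 = A.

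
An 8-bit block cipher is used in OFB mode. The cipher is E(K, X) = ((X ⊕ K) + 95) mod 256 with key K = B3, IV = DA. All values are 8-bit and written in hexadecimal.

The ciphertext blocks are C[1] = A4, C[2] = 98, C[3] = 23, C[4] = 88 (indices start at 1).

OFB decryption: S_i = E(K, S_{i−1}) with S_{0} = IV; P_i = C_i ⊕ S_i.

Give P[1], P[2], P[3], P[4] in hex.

P[1]: S = E(K, DA) = FE; A4 ⊕ FE = 5A.
P[2]: S = E(K, FE) = E2; 98 ⊕ E2 = 7A.
P[3]: S = E(K, E2) = E6; 23 ⊕ E6 = C5.
P[4]: S = E(K, E6) = EA; 88 ⊕ EA = 62.

P[1] = 5A, P[2] = 7A, P[3] = C5, P[4] = 62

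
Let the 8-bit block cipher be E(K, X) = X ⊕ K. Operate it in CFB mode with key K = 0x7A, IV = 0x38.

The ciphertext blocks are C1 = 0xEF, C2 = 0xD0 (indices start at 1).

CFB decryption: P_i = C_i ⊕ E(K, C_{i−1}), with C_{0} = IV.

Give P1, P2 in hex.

P1 = 0xAD, P2 = 0x45

P1: E(K, 0x38) = 0x42; 0xEF ⊕ 0x42 = 0xAD.
P2: E(K, 0xEF) = 0x95; 0xD0 ⊕ 0x95 = 0x45.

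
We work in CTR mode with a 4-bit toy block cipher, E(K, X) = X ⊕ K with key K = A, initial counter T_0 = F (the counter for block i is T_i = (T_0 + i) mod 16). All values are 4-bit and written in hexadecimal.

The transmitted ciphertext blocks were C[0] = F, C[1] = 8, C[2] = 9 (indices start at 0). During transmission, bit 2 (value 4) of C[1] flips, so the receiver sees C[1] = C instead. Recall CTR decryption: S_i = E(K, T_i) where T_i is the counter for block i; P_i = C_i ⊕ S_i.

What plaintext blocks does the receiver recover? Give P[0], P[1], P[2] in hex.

Only C[1] changed, to C. In CTR, a change in C_i flips the same bit in P_i only; the keystream is unaffected. Decrypting the received ciphertext:
P[0]: T = F, S = E(K, T) = 5; F ⊕ 5 = A.
P[1]: T = 0, S = E(K, T) = A; C ⊕ A = 6.
P[2]: T = 1, S = E(K, T) = B; 9 ⊕ B = 2.
Blocks that differ from the original plaintext: P[1].

P[0] = A, P[1] = 6, P[2] = 2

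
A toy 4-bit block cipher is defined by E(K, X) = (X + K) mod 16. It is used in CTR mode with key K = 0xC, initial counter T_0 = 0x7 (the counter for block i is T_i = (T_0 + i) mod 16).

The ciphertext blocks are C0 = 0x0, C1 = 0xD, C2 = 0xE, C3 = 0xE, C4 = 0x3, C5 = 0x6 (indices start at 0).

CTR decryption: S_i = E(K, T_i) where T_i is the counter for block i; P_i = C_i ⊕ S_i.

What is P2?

P2: T = 0x9, S = E(K, T) = 0x5; 0xE ⊕ 0x5 = 0xB.

P2 = 0xB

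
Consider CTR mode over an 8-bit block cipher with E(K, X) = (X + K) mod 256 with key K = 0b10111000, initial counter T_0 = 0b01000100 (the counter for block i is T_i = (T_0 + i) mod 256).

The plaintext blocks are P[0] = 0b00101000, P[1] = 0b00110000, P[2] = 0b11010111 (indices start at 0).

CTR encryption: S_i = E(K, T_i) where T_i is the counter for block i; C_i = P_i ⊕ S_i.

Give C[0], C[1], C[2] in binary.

C[0] = 0b11010100, C[1] = 0b11001101, C[2] = 0b00101001

C[0]: T = 0b01000100, S = E(K, T) = 0b11111100; 0b00101000 ⊕ 0b11111100 = 0b11010100.
C[1]: T = 0b01000101, S = E(K, T) = 0b11111101; 0b00110000 ⊕ 0b11111101 = 0b11001101.
C[2]: T = 0b01000110, S = E(K, T) = 0b11111110; 0b11010111 ⊕ 0b11111110 = 0b00101001.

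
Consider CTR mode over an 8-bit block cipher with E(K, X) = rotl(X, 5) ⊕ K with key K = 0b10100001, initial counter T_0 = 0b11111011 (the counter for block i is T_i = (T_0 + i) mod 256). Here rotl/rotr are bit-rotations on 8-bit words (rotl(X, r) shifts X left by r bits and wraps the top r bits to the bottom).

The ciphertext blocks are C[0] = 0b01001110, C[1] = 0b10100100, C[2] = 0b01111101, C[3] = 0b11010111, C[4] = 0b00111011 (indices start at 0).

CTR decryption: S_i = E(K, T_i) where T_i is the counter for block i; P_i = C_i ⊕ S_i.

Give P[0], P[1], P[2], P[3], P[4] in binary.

P[0]: T = 0b11111011, S = E(K, T) = 0b11011110; 0b01001110 ⊕ 0b11011110 = 0b10010000.
P[1]: T = 0b11111100, S = E(K, T) = 0b00111110; 0b10100100 ⊕ 0b00111110 = 0b10011010.
P[2]: T = 0b11111101, S = E(K, T) = 0b00011110; 0b01111101 ⊕ 0b00011110 = 0b01100011.
P[3]: T = 0b11111110, S = E(K, T) = 0b01111110; 0b11010111 ⊕ 0b01111110 = 0b10101001.
P[4]: T = 0b11111111, S = E(K, T) = 0b01011110; 0b00111011 ⊕ 0b01011110 = 0b01100101.

P[0] = 0b10010000, P[1] = 0b10011010, P[2] = 0b01100011, P[3] = 0b10101001, P[4] = 0b01100101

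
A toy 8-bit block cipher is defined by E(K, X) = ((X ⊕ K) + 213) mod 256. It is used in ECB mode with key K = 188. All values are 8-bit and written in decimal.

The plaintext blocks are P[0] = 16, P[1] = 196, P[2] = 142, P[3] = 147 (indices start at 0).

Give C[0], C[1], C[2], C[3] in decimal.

ECB encryption: C_i = E(K, P_i).
C[0]: E(K, 16) = 129.
C[1]: E(K, 196) = 77.
C[2]: E(K, 142) = 7.
C[3]: E(K, 147) = 4.

C[0] = 129, C[1] = 77, C[2] = 7, C[3] = 4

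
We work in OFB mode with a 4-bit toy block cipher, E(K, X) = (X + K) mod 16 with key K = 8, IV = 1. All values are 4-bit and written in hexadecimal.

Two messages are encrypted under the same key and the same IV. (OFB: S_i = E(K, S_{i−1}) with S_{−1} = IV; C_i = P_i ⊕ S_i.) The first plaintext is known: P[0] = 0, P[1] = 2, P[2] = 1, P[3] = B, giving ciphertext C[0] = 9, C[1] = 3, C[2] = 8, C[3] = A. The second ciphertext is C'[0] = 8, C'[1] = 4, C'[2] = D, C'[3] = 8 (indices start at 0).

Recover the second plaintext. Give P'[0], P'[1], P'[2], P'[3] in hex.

P'[0] = 1, P'[1] = 5, P'[2] = 4, P'[3] = 9

In OFB with a reused IV, both messages share the same keystream S_i, so C_i ⊕ C'_i = P_i ⊕ P'_i and thus P'_i = P_i ⊕ C_i ⊕ C'_i.
P'[0]: 0 ⊕ 9 ⊕ 8 = 1.
P'[1]: 2 ⊕ 3 ⊕ 4 = 5.
P'[2]: 1 ⊕ 8 ⊕ D = 4.
P'[3]: B ⊕ A ⊕ 8 = 9.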